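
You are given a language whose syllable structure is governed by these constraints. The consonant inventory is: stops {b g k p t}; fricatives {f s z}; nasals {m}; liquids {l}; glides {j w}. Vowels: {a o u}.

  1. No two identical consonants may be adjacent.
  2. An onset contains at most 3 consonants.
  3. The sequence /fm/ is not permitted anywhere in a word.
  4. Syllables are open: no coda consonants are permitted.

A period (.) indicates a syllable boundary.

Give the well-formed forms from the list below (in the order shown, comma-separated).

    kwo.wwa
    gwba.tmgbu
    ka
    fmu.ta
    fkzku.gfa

kwo.wwa — violates constraint 1: adjacent identical consonants /ww/ → ill-formed
gwba.tmgbu — violates constraint 2: syllable 2 onset /tmgb/ has 4 consonants (> 3) → ill-formed
ka — σ1 onset /k/, coda /∅/ ok → well-formed
fmu.ta — violates constraint 3: contains banned sequence /fm/ → ill-formed
fkzku.gfa — violates constraint 2: syllable 1 onset /fkzk/ has 4 consonants (> 3) → ill-formed

ka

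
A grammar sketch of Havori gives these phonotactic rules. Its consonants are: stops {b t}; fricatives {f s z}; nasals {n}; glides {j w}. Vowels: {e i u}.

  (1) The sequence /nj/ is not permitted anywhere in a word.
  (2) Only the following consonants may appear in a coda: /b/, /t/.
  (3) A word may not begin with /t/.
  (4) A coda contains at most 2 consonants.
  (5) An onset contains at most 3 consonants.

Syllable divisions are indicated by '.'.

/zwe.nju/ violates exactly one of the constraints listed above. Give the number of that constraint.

/zwe.nju/: contains banned sequence /nj/.
This is a violation of constraint 1: "The sequence /nj/ is not permitted anywhere in a word."
The remaining constraints (2, 3, 4, 5) are satisfied.

1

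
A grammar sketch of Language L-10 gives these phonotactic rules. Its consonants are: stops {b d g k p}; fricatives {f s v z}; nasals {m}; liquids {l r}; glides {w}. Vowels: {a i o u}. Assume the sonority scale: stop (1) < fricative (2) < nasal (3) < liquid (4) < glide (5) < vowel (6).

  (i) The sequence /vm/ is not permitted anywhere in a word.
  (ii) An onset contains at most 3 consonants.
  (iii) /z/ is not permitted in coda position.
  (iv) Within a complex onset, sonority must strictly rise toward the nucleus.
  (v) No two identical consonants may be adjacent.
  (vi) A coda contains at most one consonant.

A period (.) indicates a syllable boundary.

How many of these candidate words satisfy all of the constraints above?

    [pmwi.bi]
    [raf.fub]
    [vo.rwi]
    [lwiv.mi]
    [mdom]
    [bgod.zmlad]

[pmwi.bi] — σ1 onset /pmw/ (1→3→5 rises), coda /∅/ ok; σ2 onset /b/, coda /∅/ ok → licit
[raf.fub] — violates constraint (v): adjacent identical consonants /ff/ → illicit
[vo.rwi] — σ1 onset /v/, coda /∅/ ok; σ2 onset /rw/ (4→5 rises), coda /∅/ ok → licit
[lwiv.mi] — violates constraint (i): contains banned sequence /vm/ → illicit
[mdom] — violates constraint (iv): syllable 1 onset /md/: /m/ (nasal, 3) → /d/ (stop, 1) does not rise → illicit
[bgod.zmlad] — violates constraint (iv): syllable 1 onset /bg/: /b/ (stop, 1) → /g/ (stop, 1) does not rise → illicit
Licit: [pmwi.bi], [vo.rwi] → 2.

2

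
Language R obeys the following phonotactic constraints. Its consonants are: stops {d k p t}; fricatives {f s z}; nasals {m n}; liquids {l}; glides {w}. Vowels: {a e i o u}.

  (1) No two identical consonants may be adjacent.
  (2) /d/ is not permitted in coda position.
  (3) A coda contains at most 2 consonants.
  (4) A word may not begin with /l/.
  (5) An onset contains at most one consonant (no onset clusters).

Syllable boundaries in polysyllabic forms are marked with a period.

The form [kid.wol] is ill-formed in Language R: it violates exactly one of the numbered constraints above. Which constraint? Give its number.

[kid.wol]: syllable 1 coda contains /d/.
This is a violation of constraint 2: "/d/ is not permitted in coda position."
The remaining constraints (1, 3, 4, 5) are satisfied.

2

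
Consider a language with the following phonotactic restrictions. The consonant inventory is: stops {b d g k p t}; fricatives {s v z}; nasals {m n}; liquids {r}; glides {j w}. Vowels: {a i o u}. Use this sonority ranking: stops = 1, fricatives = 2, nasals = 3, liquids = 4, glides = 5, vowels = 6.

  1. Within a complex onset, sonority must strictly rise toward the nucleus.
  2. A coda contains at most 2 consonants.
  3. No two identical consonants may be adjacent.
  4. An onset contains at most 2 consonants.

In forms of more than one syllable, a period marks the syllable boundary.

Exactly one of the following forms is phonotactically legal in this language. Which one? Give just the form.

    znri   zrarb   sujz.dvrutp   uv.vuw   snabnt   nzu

zrarb

znri — violates constraint 4: syllable 1 onset /znr/ has 3 consonants (> 2) → phonotactically illegal
zrarb — σ1 onset /zr/ (2→4 rises), coda /rb/ (2C) ok → phonotactically legal
sujz.dvrutp — violates constraint 4: syllable 2 onset /dvr/ has 3 consonants (> 2) → phonotactically illegal
uv.vuw — violates constraint 3: adjacent identical consonants /vv/ → phonotactically illegal
snabnt — violates constraint 2: syllable 1 coda /bnt/ has 3 consonants (> 2) → phonotactically illegal
nzu — violates constraint 1: syllable 1 onset /nz/: /n/ (nasal, 3) → /z/ (fricative, 2) does not rise → phonotactically illegal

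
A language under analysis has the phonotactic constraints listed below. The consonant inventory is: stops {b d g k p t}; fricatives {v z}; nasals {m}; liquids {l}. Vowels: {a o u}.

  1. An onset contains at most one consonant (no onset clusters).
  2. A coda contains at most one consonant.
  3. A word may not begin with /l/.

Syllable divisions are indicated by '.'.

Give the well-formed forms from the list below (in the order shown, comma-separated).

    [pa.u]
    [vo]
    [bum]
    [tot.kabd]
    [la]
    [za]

[pa.u], [vo], [bum], [za]

[pa.u] — σ1 onset /p/, coda /∅/ ok; σ2 onset /∅/, coda /∅/ ok → well-formed
[vo] — σ1 onset /v/, coda /∅/ ok → well-formed
[bum] — σ1 onset /b/, coda /m/ ok → well-formed
[tot.kabd] — violates constraint 2: syllable 2 coda /bd/ has 2 consonants (> 1) → ill-formed
[la] — violates constraint 3: word begins with /l/ → ill-formed
[za] — σ1 onset /z/, coda /∅/ ok → well-formed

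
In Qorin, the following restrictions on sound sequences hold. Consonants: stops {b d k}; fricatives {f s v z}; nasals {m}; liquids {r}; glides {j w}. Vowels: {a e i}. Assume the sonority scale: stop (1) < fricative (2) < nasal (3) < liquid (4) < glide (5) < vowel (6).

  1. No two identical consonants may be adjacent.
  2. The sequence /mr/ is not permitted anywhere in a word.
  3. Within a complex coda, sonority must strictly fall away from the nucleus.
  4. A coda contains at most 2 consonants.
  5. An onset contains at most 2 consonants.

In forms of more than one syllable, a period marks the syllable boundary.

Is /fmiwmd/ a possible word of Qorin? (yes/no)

/fmiwmd/ — violates constraint 4: syllable 1 coda /wmd/ has 3 consonants (> 2) → ill-formed

no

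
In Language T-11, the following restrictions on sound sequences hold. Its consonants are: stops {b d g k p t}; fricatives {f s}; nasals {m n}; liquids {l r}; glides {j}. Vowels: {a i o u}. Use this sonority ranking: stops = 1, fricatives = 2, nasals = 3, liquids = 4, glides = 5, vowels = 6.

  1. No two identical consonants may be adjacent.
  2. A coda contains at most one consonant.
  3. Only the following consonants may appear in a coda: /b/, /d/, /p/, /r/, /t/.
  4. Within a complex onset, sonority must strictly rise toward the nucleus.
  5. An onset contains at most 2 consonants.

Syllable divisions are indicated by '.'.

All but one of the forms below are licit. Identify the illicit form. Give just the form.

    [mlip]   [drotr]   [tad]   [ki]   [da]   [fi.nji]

[drotr]

[mlip] — σ1 onset /ml/ (3→4 rises), coda /p/ ok → licit
[drotr] — violates constraint 2: syllable 1 coda /tr/ has 2 consonants (> 1) → illicit
[tad] — σ1 onset /t/, coda /d/ ok → licit
[ki] — σ1 onset /k/, coda /∅/ ok → licit
[da] — σ1 onset /d/, coda /∅/ ok → licit
[fi.nji] — σ1 onset /f/, coda /∅/ ok; σ2 onset /nj/ (3→5 rises), coda /∅/ ok → licit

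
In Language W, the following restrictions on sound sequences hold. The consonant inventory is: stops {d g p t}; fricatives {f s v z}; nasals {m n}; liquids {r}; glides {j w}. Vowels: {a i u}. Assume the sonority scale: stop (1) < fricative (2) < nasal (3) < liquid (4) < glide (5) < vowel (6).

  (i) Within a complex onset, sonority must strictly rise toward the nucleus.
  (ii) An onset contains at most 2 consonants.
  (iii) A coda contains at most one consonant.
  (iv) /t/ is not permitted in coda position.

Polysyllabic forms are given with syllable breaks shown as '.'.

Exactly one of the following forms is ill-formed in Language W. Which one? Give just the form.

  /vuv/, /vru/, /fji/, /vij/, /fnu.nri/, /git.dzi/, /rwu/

/git.dzi/

/vuv/ — σ1 onset /v/, coda /v/ ok → well-formed
/vru/ — σ1 onset /vr/ (2→4 rises), coda /∅/ ok → well-formed
/fji/ — σ1 onset /fj/ (2→5 rises), coda /∅/ ok → well-formed
/vij/ — σ1 onset /v/, coda /j/ ok → well-formed
/fnu.nri/ — σ1 onset /fn/ (2→3 rises), coda /∅/ ok; σ2 onset /nr/ (3→4 rises), coda /∅/ ok → well-formed
/git.dzi/ — violates constraint (iv): syllable 1 coda contains /t/ → ill-formed
/rwu/ — σ1 onset /rw/ (4→5 rises), coda /∅/ ok → well-formed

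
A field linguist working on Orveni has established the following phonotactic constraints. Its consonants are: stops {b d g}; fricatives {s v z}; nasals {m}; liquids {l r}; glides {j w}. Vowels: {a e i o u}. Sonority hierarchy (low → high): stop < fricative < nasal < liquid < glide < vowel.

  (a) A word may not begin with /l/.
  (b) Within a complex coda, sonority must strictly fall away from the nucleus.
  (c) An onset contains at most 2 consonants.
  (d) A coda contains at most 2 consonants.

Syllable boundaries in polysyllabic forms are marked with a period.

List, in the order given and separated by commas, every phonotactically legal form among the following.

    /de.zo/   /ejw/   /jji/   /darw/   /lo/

/de.zo/ — σ1 onset /d/, coda /∅/ ok; σ2 onset /z/, coda /∅/ ok → phonotactically legal
/ejw/ — violates constraint (b): syllable 1 coda /jw/: /j/ (glide, 5) → /w/ (glide, 5) does not fall → phonotactically illegal
/jji/ — σ1 onset /jj/ (2C), coda /∅/ ok → phonotactically legal
/darw/ — violates constraint (b): syllable 1 coda /rw/: /r/ (liquid, 4) → /w/ (glide, 5) does not fall → phonotactically illegal
/lo/ — violates constraint (a): word begins with /l/ → phonotactically illegal

/de.zo/, /jji/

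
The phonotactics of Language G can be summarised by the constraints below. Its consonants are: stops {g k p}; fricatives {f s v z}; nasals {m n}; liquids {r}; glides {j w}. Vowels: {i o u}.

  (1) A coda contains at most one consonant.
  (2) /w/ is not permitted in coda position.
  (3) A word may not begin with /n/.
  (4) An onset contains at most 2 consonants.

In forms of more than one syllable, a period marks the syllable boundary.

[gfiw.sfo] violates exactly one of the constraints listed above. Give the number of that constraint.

[gfiw.sfo]: syllable 1 coda contains /w/.
This is a violation of constraint 2: "/w/ is not permitted in coda position."
The remaining constraints (1, 3, 4) are satisfied.

2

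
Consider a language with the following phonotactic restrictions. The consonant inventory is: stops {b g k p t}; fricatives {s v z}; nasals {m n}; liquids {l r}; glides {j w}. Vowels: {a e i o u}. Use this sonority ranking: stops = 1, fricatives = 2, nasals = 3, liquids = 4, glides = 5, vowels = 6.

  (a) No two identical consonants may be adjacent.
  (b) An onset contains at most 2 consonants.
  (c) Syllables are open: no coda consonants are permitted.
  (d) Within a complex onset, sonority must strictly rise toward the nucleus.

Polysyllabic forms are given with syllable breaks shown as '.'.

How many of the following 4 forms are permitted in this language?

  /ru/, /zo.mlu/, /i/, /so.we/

/ru/ — σ1 onset /r/, coda /∅/ ok → permitted
/zo.mlu/ — σ1 onset /z/, coda /∅/ ok; σ2 onset /ml/ (3→4 rises), coda /∅/ ok → permitted
/i/ — σ1 onset /∅/, coda /∅/ ok → permitted
/so.we/ — σ1 onset /s/, coda /∅/ ok; σ2 onset /w/, coda /∅/ ok → permitted
Permitted: /ru/, /zo.mlu/, /i/, /so.we/ → 4.

4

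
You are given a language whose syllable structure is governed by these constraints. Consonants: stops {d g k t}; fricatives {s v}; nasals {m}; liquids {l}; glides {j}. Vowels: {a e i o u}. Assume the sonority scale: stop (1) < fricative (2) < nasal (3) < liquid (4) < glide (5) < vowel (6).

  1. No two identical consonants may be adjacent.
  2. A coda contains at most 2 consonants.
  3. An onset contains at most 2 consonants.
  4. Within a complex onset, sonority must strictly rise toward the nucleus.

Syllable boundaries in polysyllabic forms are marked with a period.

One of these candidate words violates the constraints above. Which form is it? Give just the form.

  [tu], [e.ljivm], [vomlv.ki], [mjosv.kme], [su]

[tu] — σ1 onset /t/, coda /∅/ ok → licit
[e.ljivm] — σ1 onset /∅/, coda /∅/ ok; σ2 onset /lj/ (4→5 rises), coda /vm/ (2C) ok → licit
[vomlv.ki] — violates constraint 2: syllable 1 coda /mlv/ has 3 consonants (> 2) → illicit
[mjosv.kme] — σ1 onset /mj/ (3→5 rises), coda /sv/ (2C) ok; σ2 onset /km/ (1→3 rises), coda /∅/ ok → licit
[su] — σ1 onset /s/, coda /∅/ ok → licit

[vomlv.ki]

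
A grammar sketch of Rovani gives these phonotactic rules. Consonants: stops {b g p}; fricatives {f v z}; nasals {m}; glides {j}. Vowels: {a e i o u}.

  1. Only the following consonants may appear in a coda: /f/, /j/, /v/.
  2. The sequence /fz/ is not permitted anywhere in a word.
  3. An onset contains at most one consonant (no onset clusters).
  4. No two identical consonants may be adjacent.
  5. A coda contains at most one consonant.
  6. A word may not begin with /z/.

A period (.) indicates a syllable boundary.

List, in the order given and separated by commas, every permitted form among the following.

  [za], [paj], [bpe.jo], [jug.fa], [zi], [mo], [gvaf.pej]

[za] — violates constraint 6: word begins with /z/ → not permitted
[paj] — σ1 onset /p/, coda /j/ ok → permitted
[bpe.jo] — violates constraint 3: syllable 1 onset /bp/ has 2 consonants (> 1) → not permitted
[jug.fa] — violates constraint 1: syllable 1 coda contains /g/, which is not a licensed coda consonant → not permitted
[zi] — violates constraint 6: word begins with /z/ → not permitted
[mo] — σ1 onset /m/, coda /∅/ ok → permitted
[gvaf.pej] — violates constraint 3: syllable 1 onset /gv/ has 2 consonants (> 1) → not permitted

[paj], [mo]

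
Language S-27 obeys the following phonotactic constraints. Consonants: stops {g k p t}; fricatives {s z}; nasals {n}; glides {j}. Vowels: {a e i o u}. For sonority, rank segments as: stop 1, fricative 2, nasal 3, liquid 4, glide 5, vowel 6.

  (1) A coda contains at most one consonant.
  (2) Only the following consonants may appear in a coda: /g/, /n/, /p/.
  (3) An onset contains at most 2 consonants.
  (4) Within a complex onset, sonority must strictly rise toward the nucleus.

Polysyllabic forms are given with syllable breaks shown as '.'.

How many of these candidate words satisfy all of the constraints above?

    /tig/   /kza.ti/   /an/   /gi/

/tig/ — σ1 onset /t/, coda /g/ ok → permitted
/kza.ti/ — σ1 onset /kz/ (1→2 rises), coda /∅/ ok; σ2 onset /t/, coda /∅/ ok → permitted
/an/ — σ1 onset /∅/, coda /n/ ok → permitted
/gi/ — σ1 onset /g/, coda /∅/ ok → permitted
Permitted: /tig/, /kza.ti/, /an/, /gi/ → 4.

4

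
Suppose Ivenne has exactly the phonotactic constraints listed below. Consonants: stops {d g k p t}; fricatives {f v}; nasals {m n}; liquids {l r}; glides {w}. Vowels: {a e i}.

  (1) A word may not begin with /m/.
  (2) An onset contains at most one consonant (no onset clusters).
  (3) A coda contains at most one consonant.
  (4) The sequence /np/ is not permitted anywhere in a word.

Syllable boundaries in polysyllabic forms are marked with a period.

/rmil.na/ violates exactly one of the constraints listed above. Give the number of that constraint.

/rmil.na/: syllable 1 onset /rm/ has 2 consonants (> 1).
This is a violation of constraint 2: "An onset contains at most one consonant (no onset clusters)."
The remaining constraints (1, 3, 4) are satisfied.

2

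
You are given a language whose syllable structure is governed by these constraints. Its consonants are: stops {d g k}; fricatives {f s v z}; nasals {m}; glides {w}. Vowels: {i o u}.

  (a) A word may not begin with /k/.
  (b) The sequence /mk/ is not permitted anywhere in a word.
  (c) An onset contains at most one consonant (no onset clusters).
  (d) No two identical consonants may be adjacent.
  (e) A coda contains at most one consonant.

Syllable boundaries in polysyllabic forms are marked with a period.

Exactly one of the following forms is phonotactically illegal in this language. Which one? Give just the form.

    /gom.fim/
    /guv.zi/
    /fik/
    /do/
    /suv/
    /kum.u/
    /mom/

/gom.fim/ — σ1 onset /g/, coda /m/ ok; σ2 onset /f/, coda /m/ ok → phonotactically legal
/guv.zi/ — σ1 onset /g/, coda /v/ ok; σ2 onset /z/, coda /∅/ ok → phonotactically legal
/fik/ — σ1 onset /f/, coda /k/ ok → phonotactically legal
/do/ — σ1 onset /d/, coda /∅/ ok → phonotactically legal
/suv/ — σ1 onset /s/, coda /v/ ok → phonotactically legal
/kum.u/ — violates constraint (a): word begins with /k/ → phonotactically illegal
/mom/ — σ1 onset /m/, coda /m/ ok → phonotactically legal

/kum.u/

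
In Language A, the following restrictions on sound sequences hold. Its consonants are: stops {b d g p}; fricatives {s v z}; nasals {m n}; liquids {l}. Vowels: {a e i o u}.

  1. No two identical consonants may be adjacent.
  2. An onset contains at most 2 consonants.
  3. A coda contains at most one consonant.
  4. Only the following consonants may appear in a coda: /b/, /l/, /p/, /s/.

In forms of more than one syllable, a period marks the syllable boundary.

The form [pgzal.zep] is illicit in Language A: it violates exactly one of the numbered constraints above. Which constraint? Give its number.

[pgzal.zep]: syllable 1 onset /pgz/ has 3 consonants (> 2).
This is a violation of constraint 2: "An onset contains at most 2 consonants."
The remaining constraints (1, 3, 4) are satisfied.

2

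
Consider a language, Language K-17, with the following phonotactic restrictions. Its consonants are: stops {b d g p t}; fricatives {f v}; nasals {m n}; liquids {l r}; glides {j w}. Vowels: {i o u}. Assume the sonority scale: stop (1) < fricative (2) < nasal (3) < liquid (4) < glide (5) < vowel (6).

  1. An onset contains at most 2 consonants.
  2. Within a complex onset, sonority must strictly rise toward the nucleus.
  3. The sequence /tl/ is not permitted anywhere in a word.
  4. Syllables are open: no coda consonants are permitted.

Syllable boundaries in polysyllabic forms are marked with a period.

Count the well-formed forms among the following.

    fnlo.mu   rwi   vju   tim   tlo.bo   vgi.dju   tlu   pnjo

2

fnlo.mu — violates constraint 1: syllable 1 onset /fnl/ has 3 consonants (> 2) → ill-formed
rwi — σ1 onset /rw/ (4→5 rises), coda /∅/ ok → well-formed
vju — σ1 onset /vj/ (2→5 rises), coda /∅/ ok → well-formed
tim — violates constraint 4: syllable 1 coda /m/ has 1 consonant (> 0) → ill-formed
tlo.bo — violates constraint 3: contains banned sequence /tl/ → ill-formed
vgi.dju — violates constraint 2: syllable 1 onset /vg/: /v/ (fricative, 2) → /g/ (stop, 1) does not rise → ill-formed
tlu — violates constraint 3: contains banned sequence /tl/ → ill-formed
pnjo — violates constraint 1: syllable 1 onset /pnj/ has 3 consonants (> 2) → ill-formed
Well-formed: rwi, vju → 2.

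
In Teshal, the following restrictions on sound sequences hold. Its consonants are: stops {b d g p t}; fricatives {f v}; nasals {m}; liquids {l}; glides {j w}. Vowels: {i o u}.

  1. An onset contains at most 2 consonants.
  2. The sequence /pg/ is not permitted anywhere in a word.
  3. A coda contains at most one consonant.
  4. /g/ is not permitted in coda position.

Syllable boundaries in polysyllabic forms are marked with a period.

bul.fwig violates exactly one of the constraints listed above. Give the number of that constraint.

bul.fwig: syllable 2 coda contains /g/.
This is a violation of constraint 4: "/g/ is not permitted in coda position."
The remaining constraints (1, 2, 3) are satisfied.

4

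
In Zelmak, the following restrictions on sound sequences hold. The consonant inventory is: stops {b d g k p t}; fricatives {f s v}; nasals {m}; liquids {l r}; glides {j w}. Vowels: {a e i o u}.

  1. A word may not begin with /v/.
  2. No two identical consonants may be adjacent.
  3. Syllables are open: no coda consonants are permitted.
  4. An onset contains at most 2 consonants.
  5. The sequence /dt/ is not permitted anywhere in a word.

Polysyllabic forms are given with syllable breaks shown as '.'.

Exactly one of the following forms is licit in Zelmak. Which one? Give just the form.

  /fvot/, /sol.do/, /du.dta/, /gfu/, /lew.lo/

/fvot/ — violates constraint 3: syllable 1 coda /t/ has 1 consonant (> 0) → illicit
/sol.do/ — violates constraint 3: syllable 1 coda /l/ has 1 consonant (> 0) → illicit
/du.dta/ — violates constraint 5: contains banned sequence /dt/ → illicit
/gfu/ — σ1 onset /gf/ (2C), coda /∅/ ok → licit
/lew.lo/ — violates constraint 3: syllable 1 coda /w/ has 1 consonant (> 0) → illicit

/gfu/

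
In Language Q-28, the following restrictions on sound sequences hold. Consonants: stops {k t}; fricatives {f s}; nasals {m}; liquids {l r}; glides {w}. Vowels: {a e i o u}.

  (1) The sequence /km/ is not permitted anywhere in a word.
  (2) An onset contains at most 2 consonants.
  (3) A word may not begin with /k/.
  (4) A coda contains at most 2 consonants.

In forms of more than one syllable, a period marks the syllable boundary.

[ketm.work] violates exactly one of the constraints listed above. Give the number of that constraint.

3

[ketm.work]: word begins with /k/.
This is a violation of constraint 3: "A word may not begin with /k/."
The remaining constraints (1, 2, 4) are satisfied.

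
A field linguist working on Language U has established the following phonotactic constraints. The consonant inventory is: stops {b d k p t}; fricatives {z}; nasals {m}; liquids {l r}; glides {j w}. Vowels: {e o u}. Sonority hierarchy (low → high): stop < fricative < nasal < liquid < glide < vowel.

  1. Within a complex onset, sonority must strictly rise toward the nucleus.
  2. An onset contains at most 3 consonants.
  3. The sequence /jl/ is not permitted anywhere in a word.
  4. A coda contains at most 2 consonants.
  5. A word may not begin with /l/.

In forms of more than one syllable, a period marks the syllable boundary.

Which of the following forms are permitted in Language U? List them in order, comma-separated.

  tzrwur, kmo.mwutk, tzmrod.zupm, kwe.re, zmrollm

tzrwur — violates constraint 2: syllable 1 onset /tzrw/ has 4 consonants (> 3) → not permitted
kmo.mwutk — σ1 onset /km/ (1→3 rises), coda /∅/ ok; σ2 onset /mw/ (3→5 rises), coda /tk/ (2C) ok → permitted
tzmrod.zupm — violates constraint 2: syllable 1 onset /tzmr/ has 4 consonants (> 3) → not permitted
kwe.re — σ1 onset /kw/ (1→5 rises), coda /∅/ ok; σ2 onset /r/, coda /∅/ ok → permitted
zmrollm — violates constraint 4: syllable 1 coda /llm/ has 3 consonants (> 2) → not permitted

kmo.mwutk, kwe.re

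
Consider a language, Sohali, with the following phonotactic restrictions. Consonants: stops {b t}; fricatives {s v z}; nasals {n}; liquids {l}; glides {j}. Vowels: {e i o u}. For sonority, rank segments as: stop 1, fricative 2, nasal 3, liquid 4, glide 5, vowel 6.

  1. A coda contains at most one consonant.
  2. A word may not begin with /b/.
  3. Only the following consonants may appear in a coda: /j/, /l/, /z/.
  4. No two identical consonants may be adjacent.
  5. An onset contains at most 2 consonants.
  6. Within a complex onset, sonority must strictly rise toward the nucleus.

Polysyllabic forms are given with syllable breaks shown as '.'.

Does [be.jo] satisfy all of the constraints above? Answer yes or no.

[be.jo] — violates constraint 2: word begins with /b/ → ill-formed

no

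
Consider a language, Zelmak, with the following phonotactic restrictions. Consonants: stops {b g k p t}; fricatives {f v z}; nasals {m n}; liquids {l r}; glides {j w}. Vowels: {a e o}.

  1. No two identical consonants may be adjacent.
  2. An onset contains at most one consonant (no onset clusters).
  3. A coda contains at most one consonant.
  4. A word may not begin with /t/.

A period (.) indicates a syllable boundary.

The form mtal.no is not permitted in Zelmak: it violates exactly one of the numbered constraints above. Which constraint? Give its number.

mtal.no: syllable 1 onset /mt/ has 2 consonants (> 1).
This is a violation of constraint 2: "An onset contains at most one consonant (no onset clusters)."
The remaining constraints (1, 3, 4) are satisfied.

2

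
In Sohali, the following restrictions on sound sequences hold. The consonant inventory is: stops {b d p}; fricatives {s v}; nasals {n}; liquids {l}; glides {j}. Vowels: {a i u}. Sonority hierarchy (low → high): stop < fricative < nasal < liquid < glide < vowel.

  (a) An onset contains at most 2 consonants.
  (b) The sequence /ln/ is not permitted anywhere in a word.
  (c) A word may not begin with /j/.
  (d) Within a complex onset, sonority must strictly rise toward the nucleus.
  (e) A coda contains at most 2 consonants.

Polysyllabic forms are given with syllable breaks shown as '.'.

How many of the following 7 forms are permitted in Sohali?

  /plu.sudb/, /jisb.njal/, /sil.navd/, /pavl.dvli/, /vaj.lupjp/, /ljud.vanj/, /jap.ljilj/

2

/plu.sudb/ — σ1 onset /pl/ (1→4 rises), coda /∅/ ok; σ2 onset /s/, coda /db/ (2C) ok → permitted
/jisb.njal/ — violates constraint (c): word begins with /j/ → not permitted
/sil.navd/ — violates constraint (b): contains banned sequence /ln/ → not permitted
/pavl.dvli/ — violates constraint (a): syllable 2 onset /dvl/ has 3 consonants (> 2) → not permitted
/vaj.lupjp/ — violates constraint (e): syllable 2 coda /pjp/ has 3 consonants (> 2) → not permitted
/ljud.vanj/ — σ1 onset /lj/ (4→5 rises), coda /d/ ok; σ2 onset /v/, coda /nj/ (2C) ok → permitted
/jap.ljilj/ — violates constraint (c): word begins with /j/ → not permitted
Permitted: /plu.sudb/, /ljud.vanj/ → 2.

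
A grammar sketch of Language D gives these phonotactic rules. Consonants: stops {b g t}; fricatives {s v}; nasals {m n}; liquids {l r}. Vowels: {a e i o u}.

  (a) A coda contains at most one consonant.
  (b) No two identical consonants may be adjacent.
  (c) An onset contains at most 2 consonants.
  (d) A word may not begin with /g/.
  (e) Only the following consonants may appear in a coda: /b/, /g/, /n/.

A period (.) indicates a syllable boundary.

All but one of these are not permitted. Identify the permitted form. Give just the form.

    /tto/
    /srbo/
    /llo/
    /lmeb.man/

/tto/ — violates constraint (b): adjacent identical consonants /tt/ → not permitted
/srbo/ — violates constraint (c): syllable 1 onset /srb/ has 3 consonants (> 2) → not permitted
/llo/ — violates constraint (b): adjacent identical consonants /ll/ → not permitted
/lmeb.man/ — σ1 onset /lm/ (2C), coda /b/ ok; σ2 onset /m/, coda /n/ ok → permitted

/lmeb.man/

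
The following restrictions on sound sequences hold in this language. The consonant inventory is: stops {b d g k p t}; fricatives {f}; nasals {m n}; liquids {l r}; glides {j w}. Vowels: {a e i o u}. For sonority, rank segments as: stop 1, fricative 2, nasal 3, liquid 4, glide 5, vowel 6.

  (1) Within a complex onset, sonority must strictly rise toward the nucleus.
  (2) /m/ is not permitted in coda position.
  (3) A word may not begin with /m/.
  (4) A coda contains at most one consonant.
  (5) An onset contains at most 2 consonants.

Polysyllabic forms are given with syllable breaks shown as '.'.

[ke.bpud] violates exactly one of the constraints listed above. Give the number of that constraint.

[ke.bpud]: syllable 2 onset /bp/: /b/ (stop, 1) → /p/ (stop, 1) does not rise.
This is a violation of constraint 1: "Within a complex onset, sonority must strictly rise toward the nucleus."
The remaining constraints (2, 3, 4, 5) are satisfied.

1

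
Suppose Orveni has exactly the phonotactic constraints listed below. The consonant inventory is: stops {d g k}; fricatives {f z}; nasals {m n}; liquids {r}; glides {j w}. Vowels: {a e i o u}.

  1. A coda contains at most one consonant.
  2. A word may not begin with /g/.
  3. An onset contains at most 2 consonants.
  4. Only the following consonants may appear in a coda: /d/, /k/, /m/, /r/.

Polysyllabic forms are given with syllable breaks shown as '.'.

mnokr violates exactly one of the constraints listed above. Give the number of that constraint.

mnokr: syllable 1 coda /kr/ has 2 consonants (> 1).
This is a violation of constraint 1: "A coda contains at most one consonant."
The remaining constraints (2, 3, 4) are satisfied.

1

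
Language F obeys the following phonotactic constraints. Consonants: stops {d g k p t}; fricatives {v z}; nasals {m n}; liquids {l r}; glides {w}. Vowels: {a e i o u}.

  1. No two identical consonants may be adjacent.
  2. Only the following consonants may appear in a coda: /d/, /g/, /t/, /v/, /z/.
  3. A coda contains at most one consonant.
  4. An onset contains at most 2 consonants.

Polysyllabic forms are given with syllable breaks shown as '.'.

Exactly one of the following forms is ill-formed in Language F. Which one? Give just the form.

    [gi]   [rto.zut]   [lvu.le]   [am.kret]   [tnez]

[am.kret]

[gi] — σ1 onset /g/, coda /∅/ ok → well-formed
[rto.zut] — σ1 onset /rt/ (2C), coda /∅/ ok; σ2 onset /z/, coda /t/ ok → well-formed
[lvu.le] — σ1 onset /lv/ (2C), coda /∅/ ok; σ2 onset /l/, coda /∅/ ok → well-formed
[am.kret] — violates constraint 2: syllable 1 coda contains /m/, which is not a licensed coda consonant → ill-formed
[tnez] — σ1 onset /tn/ (2C), coda /z/ ok → well-formed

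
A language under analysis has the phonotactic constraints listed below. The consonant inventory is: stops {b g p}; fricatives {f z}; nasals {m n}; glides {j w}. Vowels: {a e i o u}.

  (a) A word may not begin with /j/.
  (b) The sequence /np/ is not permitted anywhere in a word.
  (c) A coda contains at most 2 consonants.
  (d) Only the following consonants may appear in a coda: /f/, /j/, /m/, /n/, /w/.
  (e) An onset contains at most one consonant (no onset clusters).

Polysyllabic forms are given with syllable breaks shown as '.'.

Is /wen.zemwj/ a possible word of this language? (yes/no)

/wen.zemwj/ — violates constraint (c): syllable 2 coda /mwj/ has 3 consonants (> 2) → illicit

no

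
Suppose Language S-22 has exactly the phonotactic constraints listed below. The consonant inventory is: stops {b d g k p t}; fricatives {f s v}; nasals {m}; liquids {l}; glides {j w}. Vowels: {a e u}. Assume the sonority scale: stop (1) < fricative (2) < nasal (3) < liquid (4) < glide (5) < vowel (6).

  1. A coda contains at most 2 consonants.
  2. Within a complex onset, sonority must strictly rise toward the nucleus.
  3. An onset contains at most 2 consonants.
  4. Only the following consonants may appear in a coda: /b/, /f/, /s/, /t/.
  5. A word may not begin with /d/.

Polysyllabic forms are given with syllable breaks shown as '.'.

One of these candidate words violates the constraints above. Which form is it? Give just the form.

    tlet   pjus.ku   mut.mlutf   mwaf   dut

dut

tlet — σ1 onset /tl/ (1→4 rises), coda /t/ ok → well-formed
pjus.ku — σ1 onset /pj/ (1→5 rises), coda /s/ ok; σ2 onset /k/, coda /∅/ ok → well-formed
mut.mlutf — σ1 onset /m/, coda /t/ ok; σ2 onset /ml/ (3→4 rises), coda /tf/ (2C) ok → well-formed
mwaf — σ1 onset /mw/ (3→5 rises), coda /f/ ok → well-formed
dut — violates constraint 5: word begins with /d/ → ill-formed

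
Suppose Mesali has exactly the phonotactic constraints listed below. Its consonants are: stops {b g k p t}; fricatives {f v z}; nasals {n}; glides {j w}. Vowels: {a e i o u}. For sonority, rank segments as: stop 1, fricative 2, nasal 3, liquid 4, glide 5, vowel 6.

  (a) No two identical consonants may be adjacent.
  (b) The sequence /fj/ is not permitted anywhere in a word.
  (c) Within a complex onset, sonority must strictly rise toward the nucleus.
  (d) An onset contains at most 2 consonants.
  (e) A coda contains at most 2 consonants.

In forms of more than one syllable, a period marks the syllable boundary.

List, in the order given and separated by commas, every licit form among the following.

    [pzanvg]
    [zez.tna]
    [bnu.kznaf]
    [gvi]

[zez.tna], [gvi]

[pzanvg] — violates constraint (e): syllable 1 coda /nvg/ has 3 consonants (> 2) → illicit
[zez.tna] — σ1 onset /z/, coda /z/ ok; σ2 onset /tn/ (1→3 rises), coda /∅/ ok → licit
[bnu.kznaf] — violates constraint (d): syllable 2 onset /kzn/ has 3 consonants (> 2) → illicit
[gvi] — σ1 onset /gv/ (1→2 rises), coda /∅/ ok → licit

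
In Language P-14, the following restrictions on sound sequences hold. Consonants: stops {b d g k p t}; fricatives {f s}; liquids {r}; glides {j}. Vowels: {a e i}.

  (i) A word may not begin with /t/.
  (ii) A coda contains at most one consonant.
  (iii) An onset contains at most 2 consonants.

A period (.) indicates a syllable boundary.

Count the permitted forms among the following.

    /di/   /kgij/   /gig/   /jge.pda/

4

/di/ — σ1 onset /d/, coda /∅/ ok → permitted
/kgij/ — σ1 onset /kg/ (2C), coda /j/ ok → permitted
/gig/ — σ1 onset /g/, coda /g/ ok → permitted
/jge.pda/ — σ1 onset /jg/ (2C), coda /∅/ ok; σ2 onset /pd/ (2C), coda /∅/ ok → permitted
Permitted: /di/, /kgij/, /gig/, /jge.pda/ → 4.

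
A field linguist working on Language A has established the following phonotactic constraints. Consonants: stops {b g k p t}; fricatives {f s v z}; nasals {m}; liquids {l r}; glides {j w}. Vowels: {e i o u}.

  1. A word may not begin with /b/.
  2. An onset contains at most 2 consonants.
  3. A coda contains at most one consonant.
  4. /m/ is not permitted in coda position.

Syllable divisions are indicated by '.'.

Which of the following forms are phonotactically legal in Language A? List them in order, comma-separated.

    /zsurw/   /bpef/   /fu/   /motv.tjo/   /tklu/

/fu/

/zsurw/ — violates constraint 3: syllable 1 coda /rw/ has 2 consonants (> 1) → phonotactically illegal
/bpef/ — violates constraint 1: word begins with /b/ → phonotactically illegal
/fu/ — σ1 onset /f/, coda /∅/ ok → phonotactically legal
/motv.tjo/ — violates constraint 3: syllable 1 coda /tv/ has 2 consonants (> 1) → phonotactically illegal
/tklu/ — violates constraint 2: syllable 1 onset /tkl/ has 3 consonants (> 2) → phonotactically illegal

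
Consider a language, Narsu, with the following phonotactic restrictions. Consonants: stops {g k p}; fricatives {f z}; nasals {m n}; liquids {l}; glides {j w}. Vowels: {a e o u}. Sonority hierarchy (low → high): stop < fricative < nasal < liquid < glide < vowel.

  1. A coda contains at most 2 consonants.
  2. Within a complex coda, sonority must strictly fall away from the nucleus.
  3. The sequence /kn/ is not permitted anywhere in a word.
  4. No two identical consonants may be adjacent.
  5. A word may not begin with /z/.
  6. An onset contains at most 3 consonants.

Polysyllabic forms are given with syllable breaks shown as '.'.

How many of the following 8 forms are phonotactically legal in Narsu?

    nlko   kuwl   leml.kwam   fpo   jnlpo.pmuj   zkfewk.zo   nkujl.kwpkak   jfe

4

nlko — σ1 onset /nlk/ (3C), coda /∅/ ok → phonotactically legal
kuwl — σ1 onset /k/, coda /wl/ (5→4 falls) ok → phonotactically legal
leml.kwam — violates constraint 2: syllable 1 coda /ml/: /m/ (nasal, 3) → /l/ (liquid, 4) does not fall → phonotactically illegal
fpo — σ1 onset /fp/ (2C), coda /∅/ ok → phonotactically legal
jnlpo.pmuj — violates constraint 6: syllable 1 onset /jnlp/ has 4 consonants (> 3) → phonotactically illegal
zkfewk.zo — violates constraint 5: word begins with /z/ → phonotactically illegal
nkujl.kwpkak — violates constraint 6: syllable 2 onset /kwpk/ has 4 consonants (> 3) → phonotactically illegal
jfe — σ1 onset /jf/ (2C), coda /∅/ ok → phonotactically legal
Phonotactically legal: nlko, kuwl, fpo, jfe → 4.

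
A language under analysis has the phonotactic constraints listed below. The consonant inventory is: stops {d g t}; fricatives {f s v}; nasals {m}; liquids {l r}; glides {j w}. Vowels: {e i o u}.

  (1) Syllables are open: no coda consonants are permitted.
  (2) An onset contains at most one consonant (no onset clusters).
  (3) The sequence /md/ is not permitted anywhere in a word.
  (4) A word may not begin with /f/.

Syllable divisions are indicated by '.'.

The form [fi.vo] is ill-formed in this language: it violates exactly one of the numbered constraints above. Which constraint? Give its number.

[fi.vo]: word begins with /f/.
This is a violation of constraint 4: "A word may not begin with /f/."
The remaining constraints (1, 2, 3) are satisfied.

4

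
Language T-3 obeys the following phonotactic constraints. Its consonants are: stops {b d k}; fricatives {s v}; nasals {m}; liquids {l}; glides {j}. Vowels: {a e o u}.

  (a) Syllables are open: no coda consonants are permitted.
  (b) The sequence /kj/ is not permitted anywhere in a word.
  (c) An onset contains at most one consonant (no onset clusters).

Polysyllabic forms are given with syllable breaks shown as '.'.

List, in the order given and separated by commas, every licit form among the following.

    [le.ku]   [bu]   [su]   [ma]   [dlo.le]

[le.ku], [bu], [su], [ma]

[le.ku] — σ1 onset /l/, coda /∅/ ok; σ2 onset /k/, coda /∅/ ok → licit
[bu] — σ1 onset /b/, coda /∅/ ok → licit
[su] — σ1 onset /s/, coda /∅/ ok → licit
[ma] — σ1 onset /m/, coda /∅/ ok → licit
[dlo.le] — violates constraint (c): syllable 1 onset /dl/ has 2 consonants (> 1) → illicit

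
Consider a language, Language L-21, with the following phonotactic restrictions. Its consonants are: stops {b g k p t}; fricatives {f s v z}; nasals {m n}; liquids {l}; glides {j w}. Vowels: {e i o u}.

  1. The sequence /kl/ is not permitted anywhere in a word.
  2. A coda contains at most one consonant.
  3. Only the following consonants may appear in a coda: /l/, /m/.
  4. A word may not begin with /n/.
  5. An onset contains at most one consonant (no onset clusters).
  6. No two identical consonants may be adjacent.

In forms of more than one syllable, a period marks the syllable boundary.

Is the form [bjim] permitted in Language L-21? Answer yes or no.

no

[bjim] — violates constraint 5: syllable 1 onset /bj/ has 2 consonants (> 1) → not permitted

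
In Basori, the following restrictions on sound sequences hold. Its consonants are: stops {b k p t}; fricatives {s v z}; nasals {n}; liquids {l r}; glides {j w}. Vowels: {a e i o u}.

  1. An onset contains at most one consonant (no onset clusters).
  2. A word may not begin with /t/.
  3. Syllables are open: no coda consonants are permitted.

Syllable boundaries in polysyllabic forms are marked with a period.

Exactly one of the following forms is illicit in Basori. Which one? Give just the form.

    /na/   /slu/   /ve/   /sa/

/slu/

/na/ — σ1 onset /n/, coda /∅/ ok → licit
/slu/ — violates constraint 1: syllable 1 onset /sl/ has 2 consonants (> 1) → illicit
/ve/ — σ1 onset /v/, coda /∅/ ok → licit
/sa/ — σ1 onset /s/, coda /∅/ ok → licit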